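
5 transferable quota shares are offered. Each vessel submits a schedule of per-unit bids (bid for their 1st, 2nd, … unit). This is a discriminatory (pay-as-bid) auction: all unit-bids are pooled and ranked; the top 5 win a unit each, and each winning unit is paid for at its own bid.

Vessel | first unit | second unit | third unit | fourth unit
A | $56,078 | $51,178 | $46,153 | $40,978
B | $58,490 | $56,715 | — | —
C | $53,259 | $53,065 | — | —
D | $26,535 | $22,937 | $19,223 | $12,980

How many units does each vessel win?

A 1, B 2, C 2

Pooled unit-bids ranked (top 5): 58,490 (B-1), 56,715 (B-2), 56,078 (A-1), 53,259 (C-1), 53,065 (C-2)
Next rejected bid: $51,178 (not a price — pay-as-bid).
Allocation: A 1, B 2, C 2.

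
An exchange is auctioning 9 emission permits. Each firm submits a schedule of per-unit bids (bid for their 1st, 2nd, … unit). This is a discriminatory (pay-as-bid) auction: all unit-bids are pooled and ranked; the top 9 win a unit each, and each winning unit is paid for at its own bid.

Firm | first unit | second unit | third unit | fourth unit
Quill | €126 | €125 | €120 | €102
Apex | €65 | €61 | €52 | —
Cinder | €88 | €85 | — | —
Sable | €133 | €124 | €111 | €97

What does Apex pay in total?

Merging the schedules and taking the best 9: 133 (Sable-1), 126 (Quill-1), 125 (Quill-2), 124 (Sable-2), 120 (Quill-3), 111 (Sable-3), 102 (Quill-4), 97 (Sable-4), 88 (Cinder-1)
Next rejected bid: €85 (not a price — pay-as-bid).
Apex wins no units.

Apex pays €0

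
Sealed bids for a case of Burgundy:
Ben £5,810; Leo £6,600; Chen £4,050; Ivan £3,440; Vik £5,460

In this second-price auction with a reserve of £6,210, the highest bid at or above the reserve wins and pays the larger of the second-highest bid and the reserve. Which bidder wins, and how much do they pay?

Bids in order: 6,600 (Leo) > 5,810 (Ben) > 5,460 (Vik) > 4,050 (Chen) > 3,440 (Ivan)
Highest eligible bid: Leo at £6,600.
max(second-highest £5,810, reserve £6,210) = £6,210.

Leo pays £6,210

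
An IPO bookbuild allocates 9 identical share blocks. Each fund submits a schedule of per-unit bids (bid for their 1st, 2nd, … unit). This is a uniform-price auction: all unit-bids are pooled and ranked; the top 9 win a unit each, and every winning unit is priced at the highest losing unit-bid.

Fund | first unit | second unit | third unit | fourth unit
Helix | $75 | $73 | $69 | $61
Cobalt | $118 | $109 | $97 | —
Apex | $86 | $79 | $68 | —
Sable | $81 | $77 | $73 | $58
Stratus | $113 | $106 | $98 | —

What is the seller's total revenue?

Total revenue: $693

Merging the schedules and taking the best 9: 118 (Cobalt-1), 113 (Stratus-1), 109 (Cobalt-2), 106 (Stratus-2), 98 (Stratus-3), 97 (Cobalt-3), 86 (Apex-1), 81 (Sable-1), 79 (Apex-2)
Highest rejected unit-bid = $77.
Allocation: Apex 2, Cobalt 3, Sable 1, Stratus 3. Every unit priced at $77.
Revenue = 9 × 77 = $693.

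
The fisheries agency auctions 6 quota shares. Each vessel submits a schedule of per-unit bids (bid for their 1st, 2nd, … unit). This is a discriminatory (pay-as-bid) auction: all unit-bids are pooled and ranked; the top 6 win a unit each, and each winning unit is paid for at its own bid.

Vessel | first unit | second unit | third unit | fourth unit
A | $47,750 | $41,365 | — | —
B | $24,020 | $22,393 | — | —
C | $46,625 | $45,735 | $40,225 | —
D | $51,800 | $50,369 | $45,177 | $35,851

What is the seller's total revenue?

Total revenue: $287,456

Merging the schedules and taking the best 6: 51,800 (D-1), 50,369 (D-2), 47,750 (A-1), 46,625 (C-1), 45,735 (C-2), 45,177 (D-3)
Next rejected bid: $41,365 (not a price — pay-as-bid).
Each winning unit pays its own bid.
Revenue = 51,800 + 50,369 + 47,750 + 46,625 + 45,735 + 45,177 = $287,456.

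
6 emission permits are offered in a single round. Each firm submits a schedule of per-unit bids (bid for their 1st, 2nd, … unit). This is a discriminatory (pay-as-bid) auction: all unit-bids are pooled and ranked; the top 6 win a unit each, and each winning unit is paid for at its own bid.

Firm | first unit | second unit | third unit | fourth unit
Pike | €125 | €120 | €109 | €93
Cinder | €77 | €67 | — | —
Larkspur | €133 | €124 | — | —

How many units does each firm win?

Larkspur 2, Pike 4

Pooled unit-bids ranked (top 6): 133 (Larkspur-1), 125 (Pike-1), 124 (Larkspur-2), 120 (Pike-2), 109 (Pike-3), 93 (Pike-4)
Next rejected bid: €77 (not a price — pay-as-bid).
Allocation: Larkspur 2, Pike 4.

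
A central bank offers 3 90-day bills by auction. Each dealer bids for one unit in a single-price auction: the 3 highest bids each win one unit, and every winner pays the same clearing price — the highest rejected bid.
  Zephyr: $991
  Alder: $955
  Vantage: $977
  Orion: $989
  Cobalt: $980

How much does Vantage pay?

Bids ranked high→low: 991 (Zephyr), 989 (Orion), 980 (Cobalt), 977 (Vantage), 955 (Alder)
Winners (3 units): Zephyr, Orion, Cobalt.
First losing bid is Vantage's $977, which sets the uniform price.
Vantage does not win → pays $0.

Vantage pays $0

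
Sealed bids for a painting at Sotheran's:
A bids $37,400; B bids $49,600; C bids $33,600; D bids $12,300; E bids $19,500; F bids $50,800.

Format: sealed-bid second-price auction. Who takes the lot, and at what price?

F pays $49,600

Sealed-bid second-price auction: the highest bidder wins and pays the second-highest bid.
Bids ranked: 50,800 (F) > 49,600 (B) > 37,400 (A) > 33,600 (C) > 19,500 (E) > 12,300 (D)
Second-price: F pays B's bid of $49,600.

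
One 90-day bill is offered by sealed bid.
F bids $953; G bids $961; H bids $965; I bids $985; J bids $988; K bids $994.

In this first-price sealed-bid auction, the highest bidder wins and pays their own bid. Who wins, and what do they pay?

K pays $994

Sorting bids: 994 (K) > 988 (J) > 985 (I) > 965 (H) > 961 (G) > 953 (F)
K has the highest bid and pays exactly that: $994.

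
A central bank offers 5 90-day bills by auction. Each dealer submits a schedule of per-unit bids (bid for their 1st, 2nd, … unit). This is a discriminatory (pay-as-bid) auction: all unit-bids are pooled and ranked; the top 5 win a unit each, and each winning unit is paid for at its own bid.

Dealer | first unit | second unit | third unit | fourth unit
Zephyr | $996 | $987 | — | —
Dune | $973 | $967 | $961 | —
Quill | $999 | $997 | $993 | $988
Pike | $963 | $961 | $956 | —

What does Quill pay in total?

Quill pays $3,977

Merging the schedules and taking the best 5: 999 (Quill-1), 997 (Quill-2), 996 (Zephyr-1), 993 (Quill-3), 988 (Quill-4)
Next rejected bid: $987 (not a price — pay-as-bid).
Quill's winning unit-bids: 999 + 997 + 993 + 988 = $3,977.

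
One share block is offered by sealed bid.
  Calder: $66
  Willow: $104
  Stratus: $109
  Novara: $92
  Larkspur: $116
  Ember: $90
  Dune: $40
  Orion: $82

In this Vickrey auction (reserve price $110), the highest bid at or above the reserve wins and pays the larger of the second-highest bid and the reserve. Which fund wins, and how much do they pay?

Sorting bids: 116 (Larkspur) > 109 (Stratus) > 104 (Willow) > 92 (Novara) > 90 (Ember) > 82 (Orion) > …
Larkspur has the top bid at or above the reserve ($116).
Second-highest bid $109 is below the reserve $110, so the reserve binds → payment $110.

Larkspur pays $110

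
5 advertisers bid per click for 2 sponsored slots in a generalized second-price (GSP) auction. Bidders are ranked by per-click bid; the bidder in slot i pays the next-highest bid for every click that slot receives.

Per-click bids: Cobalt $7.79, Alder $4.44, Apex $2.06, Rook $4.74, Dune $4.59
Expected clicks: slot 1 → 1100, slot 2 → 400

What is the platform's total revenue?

Per-click bids in order: $7.79 (Cobalt) > $4.74 (Rook) > $4.59 (Dune) > …
Slot 1: Cobalt pays $4.74 × 1100 = $5214.00
Slot 2: Rook pays $4.59 × 400 = $1836.00
Total = $7050.00

Total revenue: $7050.00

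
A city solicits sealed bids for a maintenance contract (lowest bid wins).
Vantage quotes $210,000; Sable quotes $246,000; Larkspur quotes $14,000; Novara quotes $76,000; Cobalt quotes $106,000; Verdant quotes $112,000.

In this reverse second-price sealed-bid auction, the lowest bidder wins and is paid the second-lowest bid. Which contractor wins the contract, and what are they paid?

Larkspur is paid $76,000

Sorting bids: 14,000 (Larkspur) < 76,000 (Novara) < 106,000 (Cobalt) < 112,000 (Verdant) < 210,000 (Vantage) < 246,000 (Sable)
Second-price: Larkspur is paid Novara's bid of $76,000.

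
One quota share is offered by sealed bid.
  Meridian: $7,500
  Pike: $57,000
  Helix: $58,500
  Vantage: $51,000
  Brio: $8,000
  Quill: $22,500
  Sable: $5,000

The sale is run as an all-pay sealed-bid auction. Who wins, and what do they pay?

Helix pays $58,500

All-pay sealed-bid auction: the highest bidder wins the item, but every bidder pays their own bid.
Bids in order: 58,500 (Helix) > 57,000 (Pike) > 51,000 (Vantage) > 22,500 (Quill) > 8,000 (Brio) > 7,500 (Meridian) > …
Helix wins with the top bid; all bids are sunk regardless.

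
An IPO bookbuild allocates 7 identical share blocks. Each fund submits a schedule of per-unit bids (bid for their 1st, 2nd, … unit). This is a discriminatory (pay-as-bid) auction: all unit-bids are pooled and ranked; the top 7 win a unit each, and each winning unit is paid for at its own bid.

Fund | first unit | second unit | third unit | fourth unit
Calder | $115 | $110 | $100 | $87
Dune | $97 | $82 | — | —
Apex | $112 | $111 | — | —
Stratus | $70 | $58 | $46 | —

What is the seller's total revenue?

Pooled unit-bids ranked (top 7): 115 (Calder-1), 112 (Apex-1), 111 (Apex-2), 110 (Calder-2), 100 (Calder-3), 97 (Dune-1), 87 (Calder-4)
Next rejected bid: $82 (not a price — pay-as-bid).
Each winning unit pays its own bid.
Revenue = 115 + 112 + 111 + 110 + 100 + 97 + 87 = $732.

Total revenue: $732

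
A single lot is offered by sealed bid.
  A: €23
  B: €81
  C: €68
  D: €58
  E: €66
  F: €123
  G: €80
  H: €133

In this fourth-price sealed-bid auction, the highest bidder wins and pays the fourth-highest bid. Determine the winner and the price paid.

H pays €80

Bids in order: 133 (H) > 123 (F) > 81 (B) > 80 (G) > 68 (C) > 66 (E) > …
H wins; payment is bid #4 in the ranking = €80.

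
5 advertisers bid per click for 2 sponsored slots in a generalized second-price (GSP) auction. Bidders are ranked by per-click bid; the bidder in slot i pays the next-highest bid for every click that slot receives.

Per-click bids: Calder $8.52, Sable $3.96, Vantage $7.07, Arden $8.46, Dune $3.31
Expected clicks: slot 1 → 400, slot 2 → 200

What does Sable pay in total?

Ranked by bid: $8.52 (Calder) > $8.46 (Arden) > $7.07 (Vantage) > …
Sable ranks below slot 2 → no slot, pays nothing.

Sable pays $0.00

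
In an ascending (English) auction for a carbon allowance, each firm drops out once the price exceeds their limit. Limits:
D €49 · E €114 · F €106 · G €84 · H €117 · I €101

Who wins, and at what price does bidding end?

Limits ranked: 117 (H) > 114 (E) > 106 (F) > 101 (I) > 84 (G) > 49 (D)
E is the last rival to drop out, at €114; H remains and wins at that price.

H wins at €114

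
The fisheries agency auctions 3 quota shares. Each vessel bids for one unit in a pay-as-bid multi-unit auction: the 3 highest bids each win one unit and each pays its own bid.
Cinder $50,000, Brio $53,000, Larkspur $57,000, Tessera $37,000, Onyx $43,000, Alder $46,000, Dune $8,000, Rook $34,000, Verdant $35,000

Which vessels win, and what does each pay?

Larkspur $57,000, Brio $53,000, Cinder $50,000

Sorting: 57,000 (Larkspur), 53,000 (Brio), 50,000 (Cinder), 46,000 (Alder), 43,000 (Onyx), …
Top 3: Larkspur, Brio, Cinder.
Each winner pays its own bid: Larkspur $57,000, Brio $53,000, Cinder $50,000.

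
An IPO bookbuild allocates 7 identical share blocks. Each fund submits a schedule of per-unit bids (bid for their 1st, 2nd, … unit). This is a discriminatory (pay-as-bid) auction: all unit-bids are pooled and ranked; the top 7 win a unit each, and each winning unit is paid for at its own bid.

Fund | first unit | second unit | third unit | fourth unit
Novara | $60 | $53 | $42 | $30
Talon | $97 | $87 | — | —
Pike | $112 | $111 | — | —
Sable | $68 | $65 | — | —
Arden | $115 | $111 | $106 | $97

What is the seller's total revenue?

Total revenue: $749

Pooled unit-bids ranked (top 7): 115 (Arden-1), 112 (Pike-1), 111 (Pike-2), 111 (Arden-2), 106 (Arden-3), 97 (Talon-1), 97 (Arden-4)
Next rejected bid: $87 (not a price — pay-as-bid).
Each winning unit pays its own bid.
Revenue = 115 + 112 + 111 + 111 + 106 + 97 + 97 = $749.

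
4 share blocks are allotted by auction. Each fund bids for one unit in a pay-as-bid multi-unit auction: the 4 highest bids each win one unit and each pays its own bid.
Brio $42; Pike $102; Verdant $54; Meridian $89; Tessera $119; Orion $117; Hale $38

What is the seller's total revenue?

Sorting: 119 (Tessera), 117 (Orion), 102 (Pike), 89 (Meridian), 54 (Verdant), 42 (Brio), …
Winners (4 units): Tessera, Orion, Pike, Meridian.
Total revenue = 119 + 117 + 102 + 89 = $427.

Total revenue: $427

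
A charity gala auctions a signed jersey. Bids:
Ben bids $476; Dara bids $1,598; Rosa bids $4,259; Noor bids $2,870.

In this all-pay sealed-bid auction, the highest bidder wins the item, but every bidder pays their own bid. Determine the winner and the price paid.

Rosa pays $4,259

Rule: the highest bidder wins the item, but every bidder pays their own bid.
Bids ranked: 4,259 (Rosa) > 2,870 (Noor) > 1,598 (Dara) > 476 (Ben)
Rosa is highest and takes the item; every bidder forfeits their bid.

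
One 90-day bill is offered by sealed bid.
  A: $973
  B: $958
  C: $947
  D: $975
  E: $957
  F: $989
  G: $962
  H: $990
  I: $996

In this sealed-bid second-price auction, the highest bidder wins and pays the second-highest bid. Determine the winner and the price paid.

I pays $990

Bids in order: 996 (I) > 990 (H) > 989 (F) > 975 (D) > 973 (A) > 962 (G) > …
I is highest; pays the second-highest bid, $990.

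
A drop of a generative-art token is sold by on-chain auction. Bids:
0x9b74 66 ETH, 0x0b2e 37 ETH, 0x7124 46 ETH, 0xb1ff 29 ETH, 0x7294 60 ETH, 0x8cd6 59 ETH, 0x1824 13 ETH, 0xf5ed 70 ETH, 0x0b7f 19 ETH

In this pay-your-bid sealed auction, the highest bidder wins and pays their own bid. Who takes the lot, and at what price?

0xf5ed pays 70 ETH

Bids ranked: 70 (0xf5ed) > 66 (0x9b74) > 60 (0x7294) > 59 (0x8cd6) > 46 (0x7124) > 37 (0x0b2e) > …
0xf5ed is highest → pays own bid, 70 ETH.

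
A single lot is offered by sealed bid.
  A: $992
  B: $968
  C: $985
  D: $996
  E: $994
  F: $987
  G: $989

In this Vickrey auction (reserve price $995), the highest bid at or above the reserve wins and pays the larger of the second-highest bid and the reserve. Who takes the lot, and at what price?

Bids in order: 996 (D) > 994 (E) > 992 (A) > 989 (G) > 987 (F) > 985 (C) > …
Highest eligible bid: D at $996.
max(second-highest $994, reserve $995) = $995.

D pays $995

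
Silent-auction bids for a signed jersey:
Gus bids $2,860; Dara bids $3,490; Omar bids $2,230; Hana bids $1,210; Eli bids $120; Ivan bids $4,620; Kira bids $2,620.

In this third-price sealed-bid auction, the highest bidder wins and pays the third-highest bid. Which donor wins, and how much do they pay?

Ivan pays $2,860

Bids ranked: 4,620 (Ivan) > 3,490 (Dara) > 2,860 (Gus) > 2,620 (Kira) > 2,230 (Omar) > 1,210 (Hana) > …
Ivan is highest; pays the third-highest bid, $2,860.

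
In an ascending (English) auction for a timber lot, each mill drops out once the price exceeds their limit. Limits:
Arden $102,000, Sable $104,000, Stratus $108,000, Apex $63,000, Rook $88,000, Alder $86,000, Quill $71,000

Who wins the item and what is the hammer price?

Sorting limits: 108,000 (Stratus) > 104,000 (Sable) > 102,000 (Arden) > 88,000 (Rook) > 86,000 (Alder) > 71,000 (Quill) > …
Bidding ends when Sable exits at $104,000; Stratus takes it.

Stratus wins at $104,000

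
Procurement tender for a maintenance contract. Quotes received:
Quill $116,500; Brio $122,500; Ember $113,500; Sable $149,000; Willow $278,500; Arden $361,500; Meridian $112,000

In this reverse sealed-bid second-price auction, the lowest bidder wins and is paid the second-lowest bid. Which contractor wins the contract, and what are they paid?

Meridian is paid $113,500

Reverse sealed-bid second-price auction: the lowest bidder wins and is paid the second-lowest bid.
Bids in order: 112,000 (Meridian) < 113,500 (Ember) < 116,500 (Quill) < 122,500 (Brio) < 149,000 (Sable) < 278,500 (Willow) < …
Meridian is lowest; is paid the second-lowest bid, $113,500.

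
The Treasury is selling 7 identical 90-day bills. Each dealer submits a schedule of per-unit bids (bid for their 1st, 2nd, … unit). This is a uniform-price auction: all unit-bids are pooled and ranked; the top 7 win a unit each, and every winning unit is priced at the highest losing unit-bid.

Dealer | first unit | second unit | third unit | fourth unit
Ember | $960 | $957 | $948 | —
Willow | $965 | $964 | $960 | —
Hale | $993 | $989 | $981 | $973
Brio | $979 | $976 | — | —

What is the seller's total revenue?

Pooled unit-bids ranked (top 7): 993 (Hale-1), 989 (Hale-2), 981 (Hale-3), 979 (Brio-1), 976 (Brio-2), 973 (Hale-4), 965 (Willow-1)
The (k+1)-th unit-bid is $964.
Allocation: Brio 2, Hale 4, Willow 1. Every unit priced at $964.
Revenue = 7 × 964 = $6,748.

Total revenue: $6,748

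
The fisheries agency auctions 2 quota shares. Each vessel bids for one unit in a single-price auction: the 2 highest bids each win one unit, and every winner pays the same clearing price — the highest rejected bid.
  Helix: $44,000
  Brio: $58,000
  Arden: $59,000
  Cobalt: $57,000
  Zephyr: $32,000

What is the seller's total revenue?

Total revenue: $114,000

Ordering the bids: 59,000 (Arden), 58,000 (Brio), 57,000 (Cobalt), 44,000 (Helix), …
Top 2: Arden, Brio.
Clearing price = highest rejected bid = $57,000.
Total revenue = 2 × $57,000 = $114,000.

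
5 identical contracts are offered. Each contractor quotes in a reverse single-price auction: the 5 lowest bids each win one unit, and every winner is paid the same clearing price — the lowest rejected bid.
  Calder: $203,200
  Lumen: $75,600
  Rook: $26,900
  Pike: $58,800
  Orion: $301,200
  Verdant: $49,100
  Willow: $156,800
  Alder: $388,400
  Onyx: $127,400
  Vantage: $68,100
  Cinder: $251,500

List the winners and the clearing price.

Ordering the bids: 26,900 (Rook), 49,100 (Verdant), 58,800 (Pike), 68,100 (Vantage), 75,600 (Lumen), 127,400 (Onyx), 156,800 (Willow), …
Winners (5 units): Rook, Verdant, Pike, Vantage, Lumen.
Lowest unsuccessful bid: $127,400 → clearing price.

Rook, Verdant, Pike, Vantage, Lumen; each is paid $127,400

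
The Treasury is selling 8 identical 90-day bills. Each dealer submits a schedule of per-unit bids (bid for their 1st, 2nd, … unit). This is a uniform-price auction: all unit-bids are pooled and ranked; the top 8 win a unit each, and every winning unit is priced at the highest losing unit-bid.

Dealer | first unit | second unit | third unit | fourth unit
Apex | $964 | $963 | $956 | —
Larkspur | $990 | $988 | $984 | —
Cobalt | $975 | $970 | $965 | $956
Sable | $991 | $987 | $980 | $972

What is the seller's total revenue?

Pooled unit-bids ranked (top 8): 991 (Sable-1), 990 (Larkspur-1), 988 (Larkspur-2), 987 (Sable-2), 984 (Larkspur-3), 980 (Sable-3), 975 (Cobalt-1), 972 (Sable-4)
The (k+1)-th unit-bid is $970.
Allocation: Cobalt 1, Larkspur 3, Sable 4. Every unit priced at $970.
Revenue = 8 × 970 = $7,760.

Total revenue: $7,760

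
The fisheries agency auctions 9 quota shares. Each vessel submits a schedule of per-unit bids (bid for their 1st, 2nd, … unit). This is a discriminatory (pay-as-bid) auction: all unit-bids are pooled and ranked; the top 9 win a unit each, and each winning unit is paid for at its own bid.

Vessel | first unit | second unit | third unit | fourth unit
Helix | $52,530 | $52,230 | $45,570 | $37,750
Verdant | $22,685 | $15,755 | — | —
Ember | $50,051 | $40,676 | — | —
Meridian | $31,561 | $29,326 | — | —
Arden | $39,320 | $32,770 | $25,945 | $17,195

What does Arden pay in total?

Arden pays $72,090

All unit-bids, highest first — top 9: 52,530 (Helix-1), 52,230 (Helix-2), 50,051 (Ember-1), 45,570 (Helix-3), 40,676 (Ember-2), 39,320 (Arden-1), 37,750 (Helix-4), 32,770 (Arden-2), 31,561 (Meridian-1)
Next rejected bid: $29,326 (not a price — pay-as-bid).
Arden's winning unit-bids: 39,320 + 32,770 = $72,090.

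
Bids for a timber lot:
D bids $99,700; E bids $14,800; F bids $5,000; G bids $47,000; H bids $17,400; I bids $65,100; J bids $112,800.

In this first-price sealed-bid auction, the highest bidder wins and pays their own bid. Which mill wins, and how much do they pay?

J pays $112,800

Bids in order: 112,800 (J) > 99,700 (D) > 65,100 (I) > 47,000 (G) > 17,400 (H) > 14,800 (E) > …
J is highest → pays own bid, $112,800.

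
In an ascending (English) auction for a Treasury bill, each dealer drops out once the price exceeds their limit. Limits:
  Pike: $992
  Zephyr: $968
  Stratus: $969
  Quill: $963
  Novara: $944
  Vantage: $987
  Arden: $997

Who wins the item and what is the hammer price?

Ascending (English) auction: the price rises until one bidder remains; the winner pays the price at which the last rival dropped out.
Sorting limits: 997 (Arden) > 992 (Pike) > 987 (Vantage) > 969 (Stratus) > 968 (Zephyr) > 963 (Quill) > …
Bidding ends when Pike exits at $992; Arden takes it.

Arden wins at $992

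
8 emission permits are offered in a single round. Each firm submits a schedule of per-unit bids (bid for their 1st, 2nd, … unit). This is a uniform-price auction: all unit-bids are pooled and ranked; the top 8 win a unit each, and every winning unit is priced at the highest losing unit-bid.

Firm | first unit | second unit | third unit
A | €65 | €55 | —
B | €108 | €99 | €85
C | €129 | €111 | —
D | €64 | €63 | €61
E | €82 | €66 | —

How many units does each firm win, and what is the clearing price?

A 1, B 3, C 2, E 2; clearing price €64

Pooled unit-bids ranked (top 8): 129 (C-1), 111 (C-2), 108 (B-1), 99 (B-2), 85 (B-3), 82 (E-1), 66 (E-2), 65 (A-1)
Highest rejected unit-bid = €64.
Allocation: A 1, B 3, C 2, E 2.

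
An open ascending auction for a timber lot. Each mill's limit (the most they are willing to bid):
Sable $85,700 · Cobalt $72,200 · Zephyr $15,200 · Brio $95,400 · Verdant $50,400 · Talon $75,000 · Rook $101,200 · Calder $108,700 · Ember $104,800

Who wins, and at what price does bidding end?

Sorting limits: 108,700 (Calder) > 104,800 (Ember) > 101,200 (Rook) > 95,400 (Brio) > 85,700 (Sable) > 75,000 (Talon) > …
Once the price passes $104,800, only Calder is left; the hammer falls at Ember's limit of $104,800.

Calder wins at $104,800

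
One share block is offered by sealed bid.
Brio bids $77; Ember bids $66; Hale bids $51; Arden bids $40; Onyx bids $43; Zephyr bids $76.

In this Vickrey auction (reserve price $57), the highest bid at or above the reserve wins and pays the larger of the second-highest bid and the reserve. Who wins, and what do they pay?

Bids in order: 77 (Brio) > 76 (Zephyr) > 66 (Ember) > 51 (Hale) > 43 (Onyx) > 40 (Arden)
Brio has the top bid at or above the reserve ($77).
max(second-highest $76, reserve $57) = $76; the reserve does not bind.

Brio pays $76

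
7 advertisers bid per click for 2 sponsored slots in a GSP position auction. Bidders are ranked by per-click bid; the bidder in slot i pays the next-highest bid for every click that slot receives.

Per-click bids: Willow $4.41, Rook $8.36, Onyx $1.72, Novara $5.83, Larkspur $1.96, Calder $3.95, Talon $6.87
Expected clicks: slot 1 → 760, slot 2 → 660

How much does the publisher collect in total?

Total revenue: $9069.00

Per-click bids in order: $8.36 (Rook) > $6.87 (Talon) > $5.83 (Novara) > …
Slot 1: Rook pays $6.87 × 760 = $5221.20
Slot 2: Talon pays $5.83 × 660 = $3847.80
Total = $9069.00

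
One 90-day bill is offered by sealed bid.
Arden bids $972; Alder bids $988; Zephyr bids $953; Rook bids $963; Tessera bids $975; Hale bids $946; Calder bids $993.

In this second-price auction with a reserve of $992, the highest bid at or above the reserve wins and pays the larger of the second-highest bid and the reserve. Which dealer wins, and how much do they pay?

Bids ranked: 993 (Calder) > 988 (Alder) > 975 (Tessera) > 972 (Arden) > 963 (Rook) > 953 (Zephyr) > …
Calder has the top bid at or above the reserve ($993).
max(second-highest $988, reserve $992) = $992.

Calder pays $992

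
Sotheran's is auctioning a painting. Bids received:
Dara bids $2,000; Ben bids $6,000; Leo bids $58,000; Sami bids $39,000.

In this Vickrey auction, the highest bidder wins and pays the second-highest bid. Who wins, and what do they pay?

Leo pays $39,000

Sorting bids: 58,000 (Leo) > 39,000 (Sami) > 6,000 (Ben) > 2,000 (Dara)
Leo wins with the highest bid; price is set by the runner-up at $39,000.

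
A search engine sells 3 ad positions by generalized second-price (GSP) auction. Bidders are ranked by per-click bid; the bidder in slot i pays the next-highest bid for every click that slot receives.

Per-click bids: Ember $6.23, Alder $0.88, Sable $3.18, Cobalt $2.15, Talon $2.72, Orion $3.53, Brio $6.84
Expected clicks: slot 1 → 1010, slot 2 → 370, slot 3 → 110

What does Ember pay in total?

Ember pays $1306.10

Per-click bids in order: $6.84 (Brio) > $6.23 (Ember) > $3.53 (Orion) > $3.18 (Sable) > …
Ember holds slot 2 → pays next bid $3.53 × 370 clicks = $1306.10.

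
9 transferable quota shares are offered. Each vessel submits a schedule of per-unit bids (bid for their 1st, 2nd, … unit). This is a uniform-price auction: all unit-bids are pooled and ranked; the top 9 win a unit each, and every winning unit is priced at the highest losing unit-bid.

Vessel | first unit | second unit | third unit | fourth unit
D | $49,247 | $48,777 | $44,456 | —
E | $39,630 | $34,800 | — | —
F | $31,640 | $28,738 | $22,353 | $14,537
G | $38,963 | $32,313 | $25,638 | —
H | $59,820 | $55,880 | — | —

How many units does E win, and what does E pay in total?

All unit-bids, highest first — top 9: 59,820 (H-1), 55,880 (H-2), 49,247 (D-1), 48,777 (D-2), 44,456 (D-3), 39,630 (E-1), 38,963 (G-1), 34,800 (E-2), 32,313 (G-2)
The (k+1)-th unit-bid is $31,640.
E wins 2 unit(s) at $31,640 each.

E: 2 units, pays $63,280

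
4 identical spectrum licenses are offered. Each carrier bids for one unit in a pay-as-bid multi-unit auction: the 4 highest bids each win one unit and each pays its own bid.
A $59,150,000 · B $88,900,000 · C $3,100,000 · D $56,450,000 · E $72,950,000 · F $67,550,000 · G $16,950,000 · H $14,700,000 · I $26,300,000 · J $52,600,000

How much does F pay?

F pays $67,550,000

Ordering the bids: 88,900,000 (B), 72,950,000 (E), 67,550,000 (F), 59,150,000 (A), 56,450,000 (D), 52,600,000 (J), …
The 4 highest are B, E, F, A.
F wins → own bid $67,550,000.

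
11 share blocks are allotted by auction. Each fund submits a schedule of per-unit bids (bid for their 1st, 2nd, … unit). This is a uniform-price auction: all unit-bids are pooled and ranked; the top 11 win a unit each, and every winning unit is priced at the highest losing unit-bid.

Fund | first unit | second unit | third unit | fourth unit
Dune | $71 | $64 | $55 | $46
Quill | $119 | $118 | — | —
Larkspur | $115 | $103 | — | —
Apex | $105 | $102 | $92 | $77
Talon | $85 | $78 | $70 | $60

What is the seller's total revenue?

Total revenue: $770

All unit-bids, highest first — top 11: 119 (Quill-1), 118 (Quill-2), 115 (Larkspur-1), 105 (Apex-1), 103 (Larkspur-2), 102 (Apex-2), 92 (Apex-3), 85 (Talon-1), 78 (Talon-2), 77 (Apex-4), 71 (Dune-1)
Highest rejected unit-bid = $70.
Allocation: Apex 4, Dune 1, Larkspur 2, Quill 2, Talon 2. Every unit priced at $70.
Revenue = 11 × 70 = $770.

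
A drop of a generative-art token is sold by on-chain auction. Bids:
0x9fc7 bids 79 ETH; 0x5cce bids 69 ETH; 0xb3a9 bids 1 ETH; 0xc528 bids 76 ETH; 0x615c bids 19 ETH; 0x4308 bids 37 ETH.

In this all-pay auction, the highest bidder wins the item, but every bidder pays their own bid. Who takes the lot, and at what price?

0x9fc7 pays 79 ETH

All-pay auction: the highest bidder wins the item, but every bidder pays their own bid.
Bids ranked: 79 (0x9fc7) > 76 (0xc528) > 69 (0x5cce) > 37 (0x4308) > 19 (0x615c) > 1 (0xb3a9)
0x9fc7 wins with the top bid; all bids are sunk regardless.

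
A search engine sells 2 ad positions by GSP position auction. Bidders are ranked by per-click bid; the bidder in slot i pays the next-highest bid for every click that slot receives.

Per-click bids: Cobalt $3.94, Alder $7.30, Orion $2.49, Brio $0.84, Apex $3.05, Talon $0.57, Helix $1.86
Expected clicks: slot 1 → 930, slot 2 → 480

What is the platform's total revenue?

Ranked by bid: $7.30 (Alder) > $3.94 (Cobalt) > $3.05 (Apex) > …
Slot 1: Alder pays $3.94 × 930 = $3664.20
Slot 2: Cobalt pays $3.05 × 480 = $1464.00
Total = $5128.20

Total revenue: $5128.20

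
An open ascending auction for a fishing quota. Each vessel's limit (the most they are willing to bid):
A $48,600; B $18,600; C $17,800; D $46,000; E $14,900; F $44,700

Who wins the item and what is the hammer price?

Limits in order: 48,600 (A) > 46,000 (D) > 44,700 (F) > 18,600 (B) > 17,800 (C) > 14,900 (E)
D is the last rival to drop out, at $46,000; A remains and wins at that price.

A wins at $46,000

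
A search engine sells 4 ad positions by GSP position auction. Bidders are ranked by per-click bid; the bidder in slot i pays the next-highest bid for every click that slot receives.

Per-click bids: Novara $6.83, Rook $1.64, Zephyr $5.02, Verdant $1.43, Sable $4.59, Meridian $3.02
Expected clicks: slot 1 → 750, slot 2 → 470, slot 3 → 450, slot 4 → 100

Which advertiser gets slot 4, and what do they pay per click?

Sorting advertisers: $6.83 (Novara) > $5.02 (Zephyr) > $4.59 (Sable) > $3.02 (Meridian) > $1.64 (Rook) > …
Slot 4 goes to the fourth-ranked bidder, Meridian, who pays the next bid down: $1.64/click.

Meridian; $1.64 per click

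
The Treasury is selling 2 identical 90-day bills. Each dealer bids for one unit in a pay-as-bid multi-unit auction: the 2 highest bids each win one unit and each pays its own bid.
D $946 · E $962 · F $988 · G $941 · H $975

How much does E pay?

E pays $0

Bids ranked high→low: 988 (F), 975 (H), 962 (E), 946 (D), …
Winners (2 units): F, H.
E does not win → $0.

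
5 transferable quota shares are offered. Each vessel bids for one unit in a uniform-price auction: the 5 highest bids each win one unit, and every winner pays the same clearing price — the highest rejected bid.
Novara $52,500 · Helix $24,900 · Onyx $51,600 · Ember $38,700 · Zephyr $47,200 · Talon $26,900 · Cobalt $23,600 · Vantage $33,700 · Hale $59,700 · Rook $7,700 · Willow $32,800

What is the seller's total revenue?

Total revenue: $168,500

Sorting: 59,700 (Hale), 52,500 (Novara), 51,600 (Onyx), 47,200 (Zephyr), 38,700 (Ember), 33,700 (Vantage), 32,800 (Willow), …
The 5 highest are Hale, Novara, Onyx, Zephyr, Ember.
Highest unsuccessful bid: $33,700 → clearing price.
Total revenue = 5 × $33,700 = $168,500.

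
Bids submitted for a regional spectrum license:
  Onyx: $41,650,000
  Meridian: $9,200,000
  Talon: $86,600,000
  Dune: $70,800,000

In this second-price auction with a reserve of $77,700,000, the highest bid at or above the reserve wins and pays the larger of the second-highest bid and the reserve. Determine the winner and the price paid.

Bids ranked: 86,600,000 (Talon) > 70,800,000 (Dune) > 41,650,000 (Onyx) > 9,200,000 (Meridian)
Highest eligible bid: Talon at $86,600,000.
max(second-highest $70,800,000, reserve $77,700,000) = $77,700,000.

Talon pays $77,700,000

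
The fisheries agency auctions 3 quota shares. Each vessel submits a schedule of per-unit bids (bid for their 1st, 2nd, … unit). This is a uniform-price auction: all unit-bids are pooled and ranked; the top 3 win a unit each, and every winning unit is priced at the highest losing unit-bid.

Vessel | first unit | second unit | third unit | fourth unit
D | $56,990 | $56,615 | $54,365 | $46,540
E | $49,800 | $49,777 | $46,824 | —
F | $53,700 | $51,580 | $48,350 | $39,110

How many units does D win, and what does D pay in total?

D: 3 units, pays $161,100

Merging the schedules and taking the best 3: 56,990 (D-1), 56,615 (D-2), 54,365 (D-3)
Highest rejected unit-bid = $53,700.
D wins 3 unit(s) at $53,700 each.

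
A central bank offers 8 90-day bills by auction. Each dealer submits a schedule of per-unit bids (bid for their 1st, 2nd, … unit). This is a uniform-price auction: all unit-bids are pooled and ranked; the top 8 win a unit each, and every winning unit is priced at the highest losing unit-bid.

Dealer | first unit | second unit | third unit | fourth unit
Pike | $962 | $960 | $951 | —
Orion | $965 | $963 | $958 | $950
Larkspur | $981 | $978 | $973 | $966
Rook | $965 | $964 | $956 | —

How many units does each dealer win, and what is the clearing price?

Pooled unit-bids ranked (top 8): 981 (Larkspur-1), 978 (Larkspur-2), 973 (Larkspur-3), 966 (Larkspur-4), 965 (Orion-1), 965 (Rook-1), 964 (Rook-2), 963 (Orion-2)
First bid not allocated: $962.
Allocation: Larkspur 4, Orion 2, Rook 2.

Larkspur 4, Orion 2, Rook 2; clearing price $962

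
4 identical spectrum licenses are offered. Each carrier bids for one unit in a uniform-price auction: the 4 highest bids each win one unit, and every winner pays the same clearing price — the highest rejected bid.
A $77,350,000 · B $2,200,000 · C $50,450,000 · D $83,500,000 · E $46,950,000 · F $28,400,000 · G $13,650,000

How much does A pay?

Sorting: 83,500,000 (D), 77,350,000 (A), 50,450,000 (C), 46,950,000 (E), 28,400,000 (F), 13,650,000 (G), …
Top 4: D, A, C, E.
First losing bid is F's $28,400,000, which sets the uniform price.
A wins → pays $28,400,000.

A pays $28,400,000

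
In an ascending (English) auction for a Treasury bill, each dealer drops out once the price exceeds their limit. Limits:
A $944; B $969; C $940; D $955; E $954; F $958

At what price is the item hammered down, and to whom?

Rule: the price rises until one bidder remains; the winner pays the price at which the last rival dropped out.
Sorting limits: 969 (B) > 958 (F) > 955 (D) > 954 (E) > 944 (A) > 940 (C)
Bidding ends when F exits at $958; B takes it.

B wins at $958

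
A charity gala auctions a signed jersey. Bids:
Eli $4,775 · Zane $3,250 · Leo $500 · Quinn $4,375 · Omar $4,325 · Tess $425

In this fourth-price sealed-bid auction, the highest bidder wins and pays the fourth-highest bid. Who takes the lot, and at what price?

Fourth-price sealed-bid auction: the highest bidder wins and pays the fourth-highest bid.
Sorting bids: 4,775 (Eli) > 4,375 (Quinn) > 4,325 (Omar) > 3,250 (Zane) > 500 (Leo) > 425 (Tess)
Eli is highest; pays the fourth-highest bid, $3,250.

Eli pays $3,250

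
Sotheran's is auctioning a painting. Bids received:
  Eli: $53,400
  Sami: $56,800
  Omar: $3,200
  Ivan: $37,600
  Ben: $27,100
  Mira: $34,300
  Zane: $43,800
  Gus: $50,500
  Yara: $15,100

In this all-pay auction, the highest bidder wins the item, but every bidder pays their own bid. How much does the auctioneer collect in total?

Total revenue: $321,800

Bids in order: 56,800 (Sami) > 53,400 (Eli) > 50,500 (Gus) > 43,800 (Zane) > 37,600 (Ivan) > 34,300 (Mira) > …
Every bidder forfeits their bid regardless of winning.
Revenue = 53,400 + 56,800 + 3,200 + 37,600 + 27,100 + 34,300 + 43,800 + 50,500 + 15,100 = $321,800.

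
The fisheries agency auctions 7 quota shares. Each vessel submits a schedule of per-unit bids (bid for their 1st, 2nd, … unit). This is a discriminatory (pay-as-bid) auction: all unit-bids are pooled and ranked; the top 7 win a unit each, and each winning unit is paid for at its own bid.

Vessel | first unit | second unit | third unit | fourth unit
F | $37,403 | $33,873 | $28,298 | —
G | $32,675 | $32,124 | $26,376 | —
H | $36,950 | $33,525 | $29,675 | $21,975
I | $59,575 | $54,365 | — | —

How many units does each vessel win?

Pooled unit-bids ranked (top 7): 59,575 (I-1), 54,365 (I-2), 37,403 (F-1), 36,950 (H-1), 33,873 (F-2), 33,525 (H-2), 32,675 (G-1)
Next rejected bid: $32,124 (not a price — pay-as-bid).
Allocation: F 2, G 1, H 2, I 2.

F 2, G 1, H 2, I 2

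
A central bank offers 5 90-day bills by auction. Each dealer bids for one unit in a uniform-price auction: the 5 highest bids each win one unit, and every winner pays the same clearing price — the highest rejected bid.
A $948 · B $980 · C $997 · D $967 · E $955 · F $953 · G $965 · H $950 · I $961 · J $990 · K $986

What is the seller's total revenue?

Bids ranked high→low: 997 (C), 990 (J), 986 (K), 980 (B), 967 (D), 965 (G), 961 (I), …
The 5 highest are C, J, K, B, D.
Highest unsuccessful bid: $965 → clearing price.
Total revenue = 5 × $965 = $4,825.

Total revenue: $4,825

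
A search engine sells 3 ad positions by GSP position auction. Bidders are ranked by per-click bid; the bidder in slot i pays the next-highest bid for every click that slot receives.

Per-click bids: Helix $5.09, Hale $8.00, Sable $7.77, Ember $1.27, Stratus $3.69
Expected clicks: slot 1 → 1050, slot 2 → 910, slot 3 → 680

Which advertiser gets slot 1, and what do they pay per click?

Hale; $7.77 per click

Sorting advertisers: $8.00 (Hale) > $7.77 (Sable) > $5.09 (Helix) > $3.69 (Stratus) > …
Slot 1 goes to the first-ranked bidder, Hale, who pays the next bid down: $7.77/click.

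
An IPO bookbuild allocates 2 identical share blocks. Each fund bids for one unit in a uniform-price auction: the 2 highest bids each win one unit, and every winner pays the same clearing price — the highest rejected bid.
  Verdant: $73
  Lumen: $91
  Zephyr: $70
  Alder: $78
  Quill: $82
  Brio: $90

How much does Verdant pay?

Verdant pays $0

Bids ranked high→low: 91 (Lumen), 90 (Brio), 82 (Quill), 78 (Alder), …
Winners (2 units): Lumen, Brio.
First losing bid is Quill's $82, which sets the uniform price.
Verdant does not win → pays $0.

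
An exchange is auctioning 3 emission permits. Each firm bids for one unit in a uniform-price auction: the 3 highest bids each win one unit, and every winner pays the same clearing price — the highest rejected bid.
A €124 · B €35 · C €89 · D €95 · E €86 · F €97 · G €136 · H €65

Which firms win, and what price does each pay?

Ordering the bids: 136 (G), 124 (A), 97 (F), 95 (D), 89 (C), …
The 3 highest are G, A, F.
Highest unsuccessful bid: €95 → clearing price.

G, A, F; each pays €95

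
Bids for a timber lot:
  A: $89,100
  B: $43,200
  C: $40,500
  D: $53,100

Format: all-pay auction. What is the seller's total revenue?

Bids ranked: 89,100 (A) > 53,100 (D) > 43,200 (B) > 40,500 (C)
Every bidder forfeits their bid regardless of winning.
Revenue = 89,100 + 43,200 + 40,500 + 53,100 = $225,900.

Total revenue: $225,900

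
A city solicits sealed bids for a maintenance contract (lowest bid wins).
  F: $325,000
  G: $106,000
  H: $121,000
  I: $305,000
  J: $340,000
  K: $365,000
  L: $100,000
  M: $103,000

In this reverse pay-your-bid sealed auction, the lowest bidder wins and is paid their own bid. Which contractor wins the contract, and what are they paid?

L is paid $100,000

Rule: the lowest bidder wins and is paid their own bid.
Sorting bids: 100,000 (L) < 103,000 (M) < 106,000 (G) < 121,000 (H) < 305,000 (I) < 325,000 (F) < …
L is lowest → is paid own bid, $100,000.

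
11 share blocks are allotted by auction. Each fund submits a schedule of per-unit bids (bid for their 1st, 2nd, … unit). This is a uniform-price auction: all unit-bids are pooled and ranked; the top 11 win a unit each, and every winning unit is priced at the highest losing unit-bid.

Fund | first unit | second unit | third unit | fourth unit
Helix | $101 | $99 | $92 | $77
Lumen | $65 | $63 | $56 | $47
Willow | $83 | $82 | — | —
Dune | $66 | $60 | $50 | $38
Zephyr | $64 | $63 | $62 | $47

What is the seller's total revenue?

Merging the schedules and taking the best 11: 101 (Helix-1), 99 (Helix-2), 92 (Helix-3), 83 (Willow-1), 82 (Willow-2), 77 (Helix-4), 66 (Dune-1), 65 (Lumen-1), 64 (Zephyr-1), 63 (Lumen-2), 63 (Zephyr-2)
First bid not allocated: $62.
Allocation: Dune 1, Helix 4, Lumen 2, Willow 2, Zephyr 2. Every unit priced at $62.
Revenue = 11 × 62 = $682.

Total revenue: $682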